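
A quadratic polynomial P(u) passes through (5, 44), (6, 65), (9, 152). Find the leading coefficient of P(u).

2

Write P(u) = au^2 + bu + c. Substituting each data point gives a linear system:
  25a + 5b + c = 44
  36a + 6b + c = 65
  81a + 9b + c = 152
Solving the system yields a = 2, b = -1, c = -1.
So P(u) = 2u^2 - u - 1.
The leading coefficient is 2.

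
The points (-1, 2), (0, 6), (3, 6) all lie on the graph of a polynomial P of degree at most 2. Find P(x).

P(x) = -x^2 + 3x + 6

Using the Lagrange interpolation formula with nodes -1, 0, 3:
  L_0(x) = x(x - 3) / 4
  L_1(x) = (x + 1)(x - 3) / -3
  L_2(x) = (x + 1)x / 12
Then P(x) = 2·L_0(x) + 6·L_1(x) + 6·L_2(x).
Expanding and collecting terms gives P(x) = -x^2 + 3x + 6.
Check: P(-1) = 2. ✓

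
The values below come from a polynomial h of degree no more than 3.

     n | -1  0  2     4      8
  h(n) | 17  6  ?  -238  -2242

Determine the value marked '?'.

The 4 known points determine the degree-3 polynomial uniquely.
Write h(n) = an^3 + bn^2 + cn + d. Substituting each data point gives a linear system:
  -a + b - c + d = 17
  d = 6
  64a + 16b + 4c + d = -238
  512a + 64b + 8c + d = -2242
Solving the system yields a = -5, b = 5, c = -1, d = 6.
So h(n) = -5n^3 + 5n^2 - n + 6.
Then h(2) = -16.

-16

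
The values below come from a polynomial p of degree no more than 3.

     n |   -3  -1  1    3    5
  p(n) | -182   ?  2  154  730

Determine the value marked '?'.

On equispaced nodes a degree-3 polynomial has vanishing fourth forward difference, so
  p(-3) - 4·p(-1) + 6·p(1) - 4·p(3) + p(5) = 0.
Substituting the known values and solving for p(-1):
  -4·p(-1) = 56
  p(-1) = -14.

-14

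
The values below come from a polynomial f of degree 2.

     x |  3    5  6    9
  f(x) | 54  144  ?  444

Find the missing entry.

204

The 3 known points determine the degree-2 polynomial uniquely.
Write f(x) = ax^2 + bx + c. Substituting each data point gives a linear system:
  9a + 3b + c = 54
  25a + 5b + c = 144
  81a + 9b + c = 444
Solving the system yields a = 5, b = 5, c = -6.
So f(x) = 5x² + 5x - 6.
Then f(6) = 204.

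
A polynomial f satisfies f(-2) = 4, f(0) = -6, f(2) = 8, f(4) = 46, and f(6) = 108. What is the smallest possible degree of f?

2

Forward differences of the values at s = -2, 0, 2, 4, 6:
  f  : 4  -6  8  46  108
  Δ  : -10  14  38  62
  Δ^2: 24  24  24
  Δ^3: 0  0
  Δ^4: 0
The second differences are constant (24) and nonzero, while all higher differences vanish, so the minimal degree is 2.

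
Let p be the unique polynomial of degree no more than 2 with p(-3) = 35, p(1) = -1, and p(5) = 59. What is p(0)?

-1

Using the Lagrange interpolation formula with nodes -3, 1, 5:
  L_0(s) = (s - 1)(s - 5) / 32
  L_1(s) = (s + 3)(s - 5) / -16
  L_2(s) = (s + 3)(s - 1) / 32
Then p(s) = 35·L_0(s) - 1·L_1(s) + 59·L_2(s).
Expanding and collecting terms gives p(s) = 3s² - 3s - 1.
Evaluating at s = 0: p(0) = -1.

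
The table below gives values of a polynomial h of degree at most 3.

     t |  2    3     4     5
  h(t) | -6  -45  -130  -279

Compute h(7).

Forward differences of the values at t = 2, 3, 4, 5:
  h  : -6  -45  -130  -279
  Δ  : -39  -85  -149
  Δ^2: -46  -64
  Δ^3: -18
The third differences are constant, confirming degree 3.
Interpolating (Newton forward form) and evaluating at t = 7 gives h(7) = -841.

-841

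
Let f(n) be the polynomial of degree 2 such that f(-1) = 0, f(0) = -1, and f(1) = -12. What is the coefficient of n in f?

Write f(n) = an^2 + bn + c. Substituting each data point gives a linear system:
  a - b + c = 0
  c = -1
  a + b + c = -12
Solving the system yields a = -5, b = -6, c = -1.
So f(n) = -5n^2 - 6n - 1.
The coefficient of n is -6.

-6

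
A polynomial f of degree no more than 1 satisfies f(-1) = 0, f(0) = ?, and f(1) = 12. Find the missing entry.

On equispaced nodes a degree-1 polynomial has vanishing second forward difference, so
  f(-1) - 2·f(0) + f(1) = 0.
Substituting the known values and solving for f(0):
  -2·f(0) = -12
  f(0) = 6.

6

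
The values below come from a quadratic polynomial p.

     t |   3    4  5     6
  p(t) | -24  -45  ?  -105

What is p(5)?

-72

On equispaced nodes a degree-2 polynomial has vanishing third forward difference, so
  - p(3) + 3·p(4) - 3·p(5) + p(6) = 0.
Substituting the known values and solving for p(5):
  -3·p(5) = 216
  p(5) = -72.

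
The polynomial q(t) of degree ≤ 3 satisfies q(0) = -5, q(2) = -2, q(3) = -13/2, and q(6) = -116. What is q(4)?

Write q(t) = at^3 + bt^2 + ct + d. Substituting each data point gives a linear system:
  d = -5
  8a + 4b + 2c + d = -2
  27a + 9b + 3c + d = -13/2
  216a + 36b + 6c + d = -116
Solving the system yields a = -1, b = 3, c = -1/2, d = -5.
So q(t) = -t³ + 3t² - (1/2)t - 5.
Then q(4) = -23.

-23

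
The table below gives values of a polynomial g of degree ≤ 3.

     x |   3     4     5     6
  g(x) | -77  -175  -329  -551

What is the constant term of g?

Write g(x) = ax^3 + bx^2 + cx + d. Substituting each data point gives a linear system:
  27a + 9b + 3c + d = -77
  64a + 16b + 4c + d = -175
  125a + 25b + 5c + d = -329
  216a + 36b + 6c + d = -551
Solving the system yields a = -2, b = -4, c = 4, d = 1.
So g(x) = -2x^3 - 4x^2 + 4x + 1.
The constant term is 1.

1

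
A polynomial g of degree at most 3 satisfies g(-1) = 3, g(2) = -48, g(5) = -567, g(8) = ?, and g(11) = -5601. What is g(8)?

On equispaced nodes a degree-3 polynomial has vanishing fourth forward difference, so
  g(-1) - 4·g(2) + 6·g(5) - 4·g(8) + g(11) = 0.
Substituting the known values and solving for g(8):
  -4·g(8) = 8808
  g(8) = -2202.

-2202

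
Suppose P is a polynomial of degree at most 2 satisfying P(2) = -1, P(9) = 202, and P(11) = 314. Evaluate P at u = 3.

10

Write P(u) = au^2 + bu + c. Substituting each data point gives a linear system:
  4a + 2b + c = -1
  81a + 9b + c = 202
  121a + 11b + c = 314
Solving the system yields a = 3, b = -4, c = -5.
So P(u) = 3u^2 - 4u - 5.
Then P(3) = 10.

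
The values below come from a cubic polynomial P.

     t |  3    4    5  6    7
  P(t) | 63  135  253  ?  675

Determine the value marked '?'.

429

The 4 known points determine the degree-3 polynomial uniquely.
Write P(t) = at^3 + bt^2 + ct + d. Substituting each data point gives a linear system:
  27a + 9b + 3c + d = 63
  64a + 16b + 4c + d = 135
  125a + 25b + 5c + d = 253
  343a + 49b + 7c + d = 675
Solving the system yields a = 2, b = -1, c = 5, d = 3.
So P(t) = 2t^3 - t^2 + 5t + 3.
Then P(6) = 429.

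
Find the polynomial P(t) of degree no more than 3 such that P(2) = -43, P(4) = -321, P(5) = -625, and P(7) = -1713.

P(t) = -5t^3 + t - 5

Write P(t) = at^3 + bt^2 + ct + d. Substituting each data point gives a linear system:
  8a + 4b + 2c + d = -43
  64a + 16b + 4c + d = -321
  125a + 25b + 5c + d = -625
  343a + 49b + 7c + d = -1713
Solving the system yields a = -5, b = 0, c = 1, d = -5.
So P(t) = -5t³ + t - 5.
Check: P(7) = -1713. ✓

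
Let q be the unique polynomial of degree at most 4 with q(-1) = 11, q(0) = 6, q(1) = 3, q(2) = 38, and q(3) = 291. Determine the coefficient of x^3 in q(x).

-6

Write q(x) = ax^4 + bx^3 + cx^2 + dx + e. Substituting each data point gives a linear system:
  a - b + c - d + e = 11
  e = 6
  a + b + c + d + e = 3
  16a + 8b + 4c + 2d + e = 38
  81a + 27b + 9c + 3d + e = 291
Solving the system yields a = 6, b = -6, c = -5, d = 2, e = 6.
So q(x) = 6x⁴ - 6x³ - 5x² + 2x + 6.
The coefficient of x^3 is -6.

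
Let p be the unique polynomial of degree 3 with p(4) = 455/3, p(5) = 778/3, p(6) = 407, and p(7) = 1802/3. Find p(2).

97/3

Using the Lagrange interpolation formula with nodes 4, 5, 6, 7:
  L_0(x) = (x - 5)(x - 6)(x - 7) / -6
  L_1(x) = (x - 4)(x - 6)(x - 7) / 2
  L_2(x) = (x - 4)(x - 5)(x - 7) / -2
  L_3(x) = (x - 4)(x - 5)(x - 6) / 6
Then p(x) = 455/3·L_0(x) + 778/3·L_1(x) + 407·L_2(x) + 1802/3·L_3(x).
Expanding and collecting terms gives p(x) = x^3 + 5x^2 + (5/3)x + 1.
Evaluating at x = 2: p(2) = 97/3.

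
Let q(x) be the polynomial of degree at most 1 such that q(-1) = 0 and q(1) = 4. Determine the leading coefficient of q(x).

2

Write q(x) = ax + b. Substituting each data point gives a linear system:
  -a + b = 0
  a + b = 4
Solving the system yields a = 2, b = 2.
So q(x) = 2x + 2.
The leading coefficient is 2.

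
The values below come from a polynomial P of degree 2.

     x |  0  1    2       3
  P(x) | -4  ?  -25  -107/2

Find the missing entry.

-17/2

The 3 known points determine the degree-2 polynomial uniquely.
Write P(x) = ax^2 + bx + c. Substituting each data point gives a linear system:
  c = -4
  4a + 2b + c = -25
  9a + 3b + c = -107/2
Solving the system yields a = -6, b = 3/2, c = -4.
So P(x) = -6x^2 + (3/2)x - 4.
Then P(1) = -17/2.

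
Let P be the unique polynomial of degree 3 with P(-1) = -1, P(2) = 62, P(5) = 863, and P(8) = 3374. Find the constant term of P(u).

-2

Write P(u) = au^3 + bu^2 + cu + d. Substituting each data point gives a linear system:
  -a + b - c + d = -1
  8a + 4b + 2c + d = 62
  125a + 25b + 5c + d = 863
  512a + 64b + 8c + d = 3374
Solving the system yields a = 6, b = 5, c = -2, d = -2.
So P(u) = 6u^3 + 5u^2 - 2u - 2.
The constant term is -2.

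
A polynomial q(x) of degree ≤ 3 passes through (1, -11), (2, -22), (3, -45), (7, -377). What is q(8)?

-550

Using the Lagrange interpolation formula with nodes 1, 2, 3, 7:
  L_0(x) = (x - 2)(x - 3)(x - 7) / -12
  L_1(x) = (x - 1)(x - 3)(x - 7) / 5
  L_2(x) = (x - 1)(x - 2)(x - 7) / -8
  L_3(x) = (x - 1)(x - 2)(x - 3) / 120
Then q(x) = -11·L_0(x) - 22·L_1(x) - 45·L_2(x) - 377·L_3(x).
Expanding and collecting terms gives q(x) = -x^3 - 4x - 6.
Evaluating at x = 8: q(8) = -550.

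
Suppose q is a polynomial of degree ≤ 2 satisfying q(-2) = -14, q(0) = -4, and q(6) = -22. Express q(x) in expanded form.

Write q(x) = ax^2 + bx + c. Substituting each data point gives a linear system:
  4a - 2b + c = -14
  c = -4
  36a + 6b + c = -22
Solving the system yields a = -1, b = 3, c = -4.
So q(x) = -x^2 + 3x - 4.
Check: q(-2) = -14. ✓

q(x) = -x^2 + 3x - 4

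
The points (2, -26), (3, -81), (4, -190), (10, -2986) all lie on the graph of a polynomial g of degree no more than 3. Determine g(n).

Using the Lagrange interpolation formula with nodes 2, 3, 4, 10:
  L_0(n) = (n - 3)(n - 4)(n - 10) / -16
  L_1(n) = (n - 2)(n - 4)(n - 10) / 7
  L_2(n) = (n - 2)(n - 3)(n - 10) / -12
  L_3(n) = (n - 2)(n - 3)(n - 4) / 336
Then g(n) = -26·L_0(n) - 81·L_1(n) - 190·L_2(n) - 2986·L_3(n).
Expanding and collecting terms gives g(n) = -3n^3 + 2n - 6.
Check: g(2) = -26. ✓

g(n) = -3n^3 + 2n - 6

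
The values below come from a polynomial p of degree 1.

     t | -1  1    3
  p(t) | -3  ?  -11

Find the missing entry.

-7

The 2 known points determine the degree-1 polynomial uniquely.
Write p(t) = at + b. Substituting each data point gives a linear system:
  -a + b = -3
  3a + b = -11
Solving the system yields a = -2, b = -5.
So p(t) = -2t - 5.
Then p(1) = -7.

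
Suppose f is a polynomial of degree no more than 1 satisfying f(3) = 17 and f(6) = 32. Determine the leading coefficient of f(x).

5

Write f(x) = ax + b. Substituting each data point gives a linear system:
  3a + b = 17
  6a + b = 32
Solving the system yields a = 5, b = 2.
So f(x) = 5x + 2.
The leading coefficient is 5.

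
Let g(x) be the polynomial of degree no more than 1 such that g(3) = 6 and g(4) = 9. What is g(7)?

18

Write g(x) = ax + b. Substituting each data point gives a linear system:
  3a + b = 6
  4a + b = 9
Solving the system yields a = 3, b = -3.
So g(x) = 3x - 3.
Then g(7) = 18.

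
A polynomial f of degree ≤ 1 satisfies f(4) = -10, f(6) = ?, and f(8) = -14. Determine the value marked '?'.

On equispaced nodes a degree-1 polynomial has vanishing second forward difference, so
  f(4) - 2·f(6) + f(8) = 0.
Substituting the known values and solving for f(6):
  -2·f(6) = 24
  f(6) = -12.

-12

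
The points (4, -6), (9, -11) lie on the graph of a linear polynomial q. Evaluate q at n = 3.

-5

Write q(n) = an + b. Substituting each data point gives a linear system:
  4a + b = -6
  9a + b = -11
Solving the system yields a = -1, b = -2.
So q(n) = -n - 2.
Then q(3) = -5.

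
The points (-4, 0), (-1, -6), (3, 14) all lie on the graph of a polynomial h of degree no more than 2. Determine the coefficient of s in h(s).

3

Write h(s) = as^2 + bs + c. Substituting each data point gives a linear system:
  16a - 4b + c = 0
  a - b + c = -6
  9a + 3b + c = 14
Solving the system yields a = 1, b = 3, c = -4.
So h(s) = s^2 + 3s - 4.
The coefficient of s is 3.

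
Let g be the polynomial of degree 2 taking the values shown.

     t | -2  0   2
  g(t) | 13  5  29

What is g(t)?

g(t) = 4t^2 + 4t + 5

Using the Lagrange interpolation formula with nodes -2, 0, 2:
  L_0(t) = t(t - 2) / 8
  L_1(t) = (t + 2)(t - 2) / -4
  L_2(t) = (t + 2)t / 8
Then g(t) = 13·L_0(t) + 5·L_1(t) + 29·L_2(t).
Expanding and collecting terms gives g(t) = 4t² + 4t + 5.
Check: g(0) = 5. ✓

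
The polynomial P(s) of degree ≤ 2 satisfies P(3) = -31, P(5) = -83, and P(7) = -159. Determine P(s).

P(s) = -3s^2 - 2s + 2

Write P(s) = as^2 + bs + c. Substituting each data point gives a linear system:
  9a + 3b + c = -31
  25a + 5b + c = -83
  49a + 7b + c = -159
Solving the system yields a = -3, b = -2, c = 2.
So P(s) = -3s^2 - 2s + 2.
Check: P(5) = -83. ✓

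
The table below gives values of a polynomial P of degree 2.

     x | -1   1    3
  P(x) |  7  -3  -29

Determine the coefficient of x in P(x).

Write P(x) = ax^2 + bx + c. Substituting each data point gives a linear system:
  a - b + c = 7
  a + b + c = -3
  9a + 3b + c = -29
Solving the system yields a = -2, b = -5, c = 4.
So P(x) = -2x^2 - 5x + 4.
The coefficient of x is -5.

-5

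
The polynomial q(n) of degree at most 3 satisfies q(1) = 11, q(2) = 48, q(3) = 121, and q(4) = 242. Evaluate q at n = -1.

-3

Forward differences of the values at n = 1, 2, 3, 4:
  q  : 11  48  121  242
  Δ  : 37  73  121
  Δ^2: 36  48
  Δ^3: 12
The third differences are constant, confirming degree 3.
Interpolating (Newton forward form) and evaluating at n = -1 gives q(-1) = -3.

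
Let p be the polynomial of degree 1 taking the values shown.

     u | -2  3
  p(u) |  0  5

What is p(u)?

p(u) = u + 2

Write p(u) = au + b. Substituting each data point gives a linear system:
  -2a + b = 0
  3a + b = 5
Solving the system yields a = 1, b = 2.
So p(u) = u + 2.
Check: p(3) = 5. ✓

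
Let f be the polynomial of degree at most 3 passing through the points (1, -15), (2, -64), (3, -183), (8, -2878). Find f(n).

f(n) = -5n^3 - 5n^2 + n - 6

Using the Lagrange interpolation formula with nodes 1, 2, 3, 8:
  L_0(n) = (n - 2)(n - 3)(n - 8) / -14
  L_1(n) = (n - 1)(n - 3)(n - 8) / 6
  L_2(n) = (n - 1)(n - 2)(n - 8) / -10
  L_3(n) = (n - 1)(n - 2)(n - 3) / 210
Then f(n) = -15·L_0(n) - 64·L_1(n) - 183·L_2(n) - 2878·L_3(n).
Expanding and collecting terms gives f(n) = -5n^3 - 5n^2 + n - 6.
Check: f(2) = -64. ✓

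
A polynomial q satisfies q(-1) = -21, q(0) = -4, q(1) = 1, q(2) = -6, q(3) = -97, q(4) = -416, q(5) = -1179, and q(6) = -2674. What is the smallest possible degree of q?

Forward differences of the values at u = -1, 0, 1, 2, 3, 4, 5, 6:
  q  : -21  -4  1  -6  -97  -416  -1179  -2674
  Δ  : 17  5  -7  -91  -319  -763  -1495
  Δ^2: -12  -12  -84  -228  -444  -732
  Δ^3: 0  -72  -144  -216  -288
  Δ^4: -72  -72  -72  -72
  Δ^5: 0  0  0
  Δ^6: 0  0
  Δ^7: 0
The fourth differences are constant (-72) and nonzero, while all higher differences vanish, so the minimal degree is 4.

4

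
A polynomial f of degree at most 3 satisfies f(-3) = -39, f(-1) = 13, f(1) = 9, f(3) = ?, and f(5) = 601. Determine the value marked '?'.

The 4 known points determine the degree-3 polynomial uniquely.
Write f(t) = at^3 + bt^2 + ct + d. Substituting each data point gives a linear system:
  -27a + 9b - 3c + d = -39
  -a + b - c + d = 13
  a + b + c + d = 9
  125a + 25b + 5c + d = 601
Solving the system yields a = 4, b = 5, c = -6, d = 6.
So f(t) = 4t³ + 5t² - 6t + 6.
Then f(3) = 141.

141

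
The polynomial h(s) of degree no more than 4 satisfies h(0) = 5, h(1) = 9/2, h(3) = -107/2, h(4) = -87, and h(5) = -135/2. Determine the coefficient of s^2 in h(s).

Write h(s) = as^4 + bs^3 + cs^2 + ds + e. Substituting each data point gives a linear system:
  e = 5
  a + b + c + d + e = 9/2
  81a + 27b + 9c + 3d + e = -107/2
  256a + 64b + 16c + 4d + e = -87
  625a + 125b + 25c + 5d + e = -135/2
Solving the system yields a = 1, b = -6, c = 3/2, d = 3, e = 5.
So h(s) = s⁴ - 6s³ + (3/2)s² + 3s + 5.
The coefficient of s^2 is 3/2.

3/2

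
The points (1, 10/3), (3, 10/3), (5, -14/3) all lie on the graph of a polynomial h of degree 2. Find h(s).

h(s) = -s^2 + 4s + 1/3

Write h(s) = as^2 + bs + c. Substituting each data point gives a linear system:
  a + b + c = 10/3
  9a + 3b + c = 10/3
  25a + 5b + c = -14/3
Solving the system yields a = -1, b = 4, c = 1/3.
So h(s) = -s² + 4s + 1/3.
Check: h(1) = 10/3. ✓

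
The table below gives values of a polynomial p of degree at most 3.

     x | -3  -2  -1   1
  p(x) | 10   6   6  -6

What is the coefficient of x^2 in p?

-4

Write p(x) = ax^3 + bx^2 + cx + d. Substituting each data point gives a linear system:
  -27a + 9b - 3c + d = 10
  -8a + 4b - 2c + d = 6
  -a + b - c + d = 6
  a + b + c + d = -6
Solving the system yields a = -1, b = -4, c = -5, d = 4.
So p(x) = -x³ - 4x² - 5x + 4.
The coefficient of x^2 is -4.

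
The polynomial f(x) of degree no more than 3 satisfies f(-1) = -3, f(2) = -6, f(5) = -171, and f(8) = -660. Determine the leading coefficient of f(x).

-1

Write f(x) = ax^3 + bx^2 + cx + d. Substituting each data point gives a linear system:
  -a + b - c + d = -3
  8a + 4b + 2c + d = -6
  125a + 25b + 5c + d = -171
  512a + 64b + 8c + d = -660
Solving the system yields a = -1, b = -3, c = 5, d = 4.
So f(x) = -x^3 - 3x^2 + 5x + 4.
The leading coefficient is -1.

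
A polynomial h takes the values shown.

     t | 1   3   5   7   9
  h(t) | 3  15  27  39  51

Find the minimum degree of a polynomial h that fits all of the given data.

1

Forward differences of the values at t = 1, 3, 5, 7, 9:
  h  : 3  15  27  39  51
  Δ  : 12  12  12  12
  Δ^2: 0  0  0
  Δ^3: 0  0
  Δ^4: 0
The first differences are constant (12) and nonzero, while all higher differences vanish, so the minimal degree is 1.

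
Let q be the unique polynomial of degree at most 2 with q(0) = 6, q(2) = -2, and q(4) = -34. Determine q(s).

q(s) = -3s^2 + 2s + 6

Using the Lagrange interpolation formula with nodes 0, 2, 4:
  L_0(s) = (s - 2)(s - 4) / 8
  L_1(s) = s(s - 4) / -4
  L_2(s) = s(s - 2) / 8
Then q(s) = 6·L_0(s) - 2·L_1(s) - 34·L_2(s).
Expanding and collecting terms gives q(s) = -3s^2 + 2s + 6.
Check: q(0) = 6. ✓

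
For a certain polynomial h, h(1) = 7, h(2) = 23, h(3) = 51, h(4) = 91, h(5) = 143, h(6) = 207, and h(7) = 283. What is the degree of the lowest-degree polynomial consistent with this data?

Forward differences of the values at t = 1, 2, 3, 4, 5, 6, 7:
  h  : 7  23  51  91  143  207  283
  Δ  : 16  28  40  52  64  76
  Δ^2: 12  12  12  12  12
  Δ^3: 0  0  0  0
  Δ^4: 0  0  0
  Δ^5: 0  0
  Δ^6: 0
The second differences are constant (12) and nonzero, while all higher differences vanish, so the minimal degree is 2.

2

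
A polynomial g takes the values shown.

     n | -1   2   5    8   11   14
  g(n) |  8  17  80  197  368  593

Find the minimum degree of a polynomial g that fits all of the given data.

2

Forward differences of the values at n = -1, 2, 5, 8, 11, 14:
  g  : 8  17  80  197  368  593
  Δ  : 9  63  117  171  225
  Δ^2: 54  54  54  54
  Δ^3: 0  0  0
  Δ^4: 0  0
  Δ^5: 0
The second differences are constant (54) and nonzero, while all higher differences vanish, so the minimal degree is 2.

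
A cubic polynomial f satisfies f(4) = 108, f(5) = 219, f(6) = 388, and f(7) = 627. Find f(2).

12

Using the Lagrange interpolation formula with nodes 4, 5, 6, 7:
  L_0(u) = (u - 5)(u - 6)(u - 7) / -6
  L_1(u) = (u - 4)(u - 6)(u - 7) / 2
  L_2(u) = (u - 4)(u - 5)(u - 7) / -2
  L_3(u) = (u - 4)(u - 5)(u - 6) / 6
Then f(u) = 108·L_0(u) + 219·L_1(u) + 388·L_2(u) + 627·L_3(u).
Expanding and collecting terms gives f(u) = 2u^3 - u^2 - 2u + 4.
Evaluating at u = 2: f(2) = 12.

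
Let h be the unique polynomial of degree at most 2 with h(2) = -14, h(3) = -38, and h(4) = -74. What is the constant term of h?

-2

Write h(u) = au^2 + bu + c. Substituting each data point gives a linear system:
  4a + 2b + c = -14
  9a + 3b + c = -38
  16a + 4b + c = -74
Solving the system yields a = -6, b = 6, c = -2.
So h(u) = -6u^2 + 6u - 2.
The constant term is -2.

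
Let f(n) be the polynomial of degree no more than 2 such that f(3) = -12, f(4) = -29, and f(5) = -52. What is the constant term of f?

3

Write f(n) = an^2 + bn + c. Substituting each data point gives a linear system:
  9a + 3b + c = -12
  16a + 4b + c = -29
  25a + 5b + c = -52
Solving the system yields a = -3, b = 4, c = 3.
So f(n) = -3n^2 + 4n + 3.
The constant term is 3.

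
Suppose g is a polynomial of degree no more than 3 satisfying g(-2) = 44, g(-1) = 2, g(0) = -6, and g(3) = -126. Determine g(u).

g(u) = -5u^3 + 2u^2 - u - 6

Write g(u) = au^3 + bu^2 + cu + d. Substituting each data point gives a linear system:
  -8a + 4b - 2c + d = 44
  -a + b - c + d = 2
  d = -6
  27a + 9b + 3c + d = -126
Solving the system yields a = -5, b = 2, c = -1, d = -6.
So g(u) = -5u³ + 2u² - u - 6.
Check: g(-2) = 44. ✓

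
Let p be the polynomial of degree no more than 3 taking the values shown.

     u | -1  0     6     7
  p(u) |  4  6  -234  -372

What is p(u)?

Using the Lagrange interpolation formula with nodes -1, 0, 6, 7:
  L_0(u) = u(u - 6)(u - 7) / -56
  L_1(u) = (u + 1)(u - 6)(u - 7) / 42
  L_2(u) = (u + 1)u(u - 7) / -42
  L_3(u) = (u + 1)u(u - 6) / 56
Then p(u) = 4·L_0(u) + 6·L_1(u) - 234·L_2(u) - 372·L_3(u).
Expanding and collecting terms gives p(u) = -u^3 - u^2 + 2u + 6.
Check: p(6) = -234. ✓

p(u) = -u^3 - u^2 + 2u + 6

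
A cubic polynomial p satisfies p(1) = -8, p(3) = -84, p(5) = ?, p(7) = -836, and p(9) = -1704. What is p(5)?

-328

The 4 known points determine the degree-3 polynomial uniquely.
Write p(x) = ax^3 + bx^2 + cx + d. Substituting each data point gives a linear system:
  a + b + c + d = -8
  27a + 9b + 3c + d = -84
  343a + 49b + 7c + d = -836
  729a + 81b + 9c + d = -1704
Solving the system yields a = -2, b = -3, c = 0, d = -3.
So p(x) = -2x^3 - 3x^2 - 3.
Then p(5) = -328.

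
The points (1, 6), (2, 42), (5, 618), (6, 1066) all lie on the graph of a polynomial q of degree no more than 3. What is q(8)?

2526

Using the Lagrange interpolation formula with nodes 1, 2, 5, 6:
  L_0(x) = (x - 2)(x - 5)(x - 6) / -20
  L_1(x) = (x - 1)(x - 5)(x - 6) / 12
  L_2(x) = (x - 1)(x - 2)(x - 6) / -12
  L_3(x) = (x - 1)(x - 2)(x - 5) / 20
Then q(x) = 6·L_0(x) + 42·L_1(x) + 618·L_2(x) + 1066·L_3(x).
Expanding and collecting terms gives q(x) = 5x^3 - x^2 + 4x - 2.
Evaluating at x = 8: q(8) = 2526.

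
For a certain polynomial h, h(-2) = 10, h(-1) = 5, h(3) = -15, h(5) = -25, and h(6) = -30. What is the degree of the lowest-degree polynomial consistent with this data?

Divided differences on the nodes -2, -1, 3, 5, 6:
  order 0: 10  5  -15  -25  -30
  order 1: -5  -5  -5  -5
  order 2: 0  0  0
  order 3: 0  0
  order 4: 0
The order-1 divided differences are all -5 (nonzero) and every higher order vanishes, so the data lies on a polynomial of degree exactly 1.

1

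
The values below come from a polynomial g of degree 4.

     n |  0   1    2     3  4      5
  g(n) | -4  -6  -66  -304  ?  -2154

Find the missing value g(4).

The 5 known points determine the degree-4 polynomial uniquely.
Write g(n) = an^4 + bn^3 + cn^2 + dn + e. Substituting each data point gives a linear system:
  e = -4
  a + b + c + d + e = -6
  16a + 8b + 4c + 2d + e = -66
  81a + 27b + 9c + 3d + e = -304
  625a + 125b + 25c + 5d + e = -2154
Solving the system yields a = -3, b = -2, c = -2, d = 5, e = -4.
So g(n) = -3n⁴ - 2n³ - 2n² + 5n - 4.
Then g(4) = -912.

-912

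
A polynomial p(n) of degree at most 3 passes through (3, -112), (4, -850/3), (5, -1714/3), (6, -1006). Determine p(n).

Write p(n) = an^3 + bn^2 + cn + d. Substituting each data point gives a linear system:
  27a + 9b + 3c + d = -112
  64a + 16b + 4c + d = -850/3
  125a + 25b + 5c + d = -1714/3
  216a + 36b + 6c + d = -1006
Solving the system yields a = -5, b = 5/3, c = 2, d = 2.
So p(n) = -5n³ + (5/3)n² + 2n + 2.
Check: p(5) = -1714/3. ✓

p(n) = -5n^3 + (5/3)n^2 + 2n + 2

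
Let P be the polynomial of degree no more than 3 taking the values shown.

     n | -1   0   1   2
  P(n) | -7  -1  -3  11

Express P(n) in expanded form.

Write P(n) = an^3 + bn^2 + cn + d. Substituting each data point gives a linear system:
  -a + b - c + d = -7
  d = -1
  a + b + c + d = -3
  8a + 4b + 2c + d = 11
Solving the system yields a = 4, b = -4, c = -2, d = -1.
So P(n) = 4n^3 - 4n^2 - 2n - 1.
Check: P(0) = -1. ✓

P(n) = 4n^3 - 4n^2 - 2n - 1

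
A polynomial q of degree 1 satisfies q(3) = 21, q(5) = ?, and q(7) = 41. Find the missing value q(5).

On equispaced nodes a degree-1 polynomial has vanishing second forward difference, so
  q(3) - 2·q(5) + q(7) = 0.
Substituting the known values and solving for q(5):
  -2·q(5) = -62
  q(5) = 31.

31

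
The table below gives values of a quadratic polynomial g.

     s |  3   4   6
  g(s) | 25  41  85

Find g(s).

g(s) = 2s^2 + 2s + 1

Write g(s) = as^2 + bs + c. Substituting each data point gives a linear system:
  9a + 3b + c = 25
  16a + 4b + c = 41
  36a + 6b + c = 85
Solving the system yields a = 2, b = 2, c = 1.
So g(s) = 2s² + 2s + 1.
Check: g(6) = 85. ✓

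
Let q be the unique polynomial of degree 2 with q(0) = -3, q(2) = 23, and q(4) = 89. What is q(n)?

q(n) = 5n^2 + 3n - 3

Write q(n) = an^2 + bn + c. Substituting each data point gives a linear system:
  c = -3
  4a + 2b + c = 23
  16a + 4b + c = 89
Solving the system yields a = 5, b = 3, c = -3.
So q(n) = 5n^2 + 3n - 3.
Check: q(2) = 23. ✓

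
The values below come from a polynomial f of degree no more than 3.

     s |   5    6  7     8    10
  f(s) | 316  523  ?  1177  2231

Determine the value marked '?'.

806

The 4 known points determine the degree-3 polynomial uniquely.
Write f(s) = as^3 + bs^2 + cs + d. Substituting each data point gives a linear system:
  125a + 25b + 5c + d = 316
  216a + 36b + 6c + d = 523
  512a + 64b + 8c + d = 1177
  1000a + 100b + 10c + d = 2231
Solving the system yields a = 2, b = 2, c = 3, d = 1.
So f(s) = 2s^3 + 2s^2 + 3s + 1.
Then f(7) = 806.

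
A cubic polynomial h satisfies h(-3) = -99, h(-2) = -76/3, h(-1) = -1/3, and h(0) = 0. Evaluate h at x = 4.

704/3

Write h(x) = ax^3 + bx^2 + cx + d. Substituting each data point gives a linear system:
  -27a + 9b - 3c + d = -99
  -8a + 4b - 2c + d = -76/3
  -a + b - c + d = -1/3
  d = 0
Solving the system yields a = 4, b = -1/3, c = -4, d = 0.
So h(x) = 4x^3 - (1/3)x^2 - 4x.
Then h(4) = 704/3.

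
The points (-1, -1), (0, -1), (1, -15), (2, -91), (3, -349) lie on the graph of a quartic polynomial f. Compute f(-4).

-685

Write f(t) = at^4 + bt^3 + ct^2 + dt + e. Substituting each data point gives a linear system:
  a - b + c - d + e = -1
  e = -1
  a + b + c + d + e = -15
  16a + 8b + 4c + 2d + e = -91
  81a + 27b + 9c + 3d + e = -349
Solving the system yields a = -3, b = -2, c = -4, d = -5, e = -1.
So f(t) = -3t^4 - 2t^3 - 4t^2 - 5t - 1.
Then f(-4) = -685.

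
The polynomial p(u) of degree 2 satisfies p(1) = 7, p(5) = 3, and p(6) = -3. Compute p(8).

Write p(u) = au^2 + bu + c. Substituting each data point gives a linear system:
  a + b + c = 7
  25a + 5b + c = 3
  36a + 6b + c = -3
Solving the system yields a = -1, b = 5, c = 3.
So p(u) = -u^2 + 5u + 3.
Then p(8) = -21.

-21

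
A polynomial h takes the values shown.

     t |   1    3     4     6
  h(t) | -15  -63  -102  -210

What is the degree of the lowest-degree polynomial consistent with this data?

2

Divided differences on the nodes 1, 3, 4, 6:
  order 0: -15  -63  -102  -210
  order 1: -24  -39  -54
  order 2: -5  -5
  order 3: 0
The order-2 divided differences are all -5 (nonzero) and every higher order vanishes, so the data lies on a polynomial of degree exactly 2.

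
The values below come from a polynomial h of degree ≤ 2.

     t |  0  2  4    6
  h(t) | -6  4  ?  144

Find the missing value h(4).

On equispaced nodes a degree-2 polynomial has vanishing third forward difference, so
  - h(0) + 3·h(2) - 3·h(4) + h(6) = 0.
Substituting the known values and solving for h(4):
  -3·h(4) = -162
  h(4) = 54.

54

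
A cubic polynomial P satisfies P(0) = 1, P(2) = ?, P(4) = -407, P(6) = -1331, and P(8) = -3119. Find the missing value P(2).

-59

On equispaced nodes a degree-3 polynomial has vanishing fourth forward difference, so
  P(0) - 4·P(2) + 6·P(4) - 4·P(6) + P(8) = 0.
Substituting the known values and solving for P(2):
  -4·P(2) = 236
  P(2) = -59.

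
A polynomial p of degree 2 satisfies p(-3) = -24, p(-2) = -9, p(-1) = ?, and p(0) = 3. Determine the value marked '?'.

On equispaced nodes a degree-2 polynomial has vanishing third forward difference, so
  - p(-3) + 3·p(-2) - 3·p(-1) + p(0) = 0.
Substituting the known values and solving for p(-1):
  -3·p(-1) = 0
  p(-1) = 0.

0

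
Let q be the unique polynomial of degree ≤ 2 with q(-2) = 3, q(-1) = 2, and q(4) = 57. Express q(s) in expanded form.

q(s) = 2s^2 + 5s + 5

Using the Lagrange interpolation formula with nodes -2, -1, 4:
  L_0(s) = (s + 1)(s - 4) / 6
  L_1(s) = (s + 2)(s - 4) / -5
  L_2(s) = (s + 2)(s + 1) / 30
Then q(s) = 3·L_0(s) + 2·L_1(s) + 57·L_2(s).
Expanding and collecting terms gives q(s) = 2s² + 5s + 5.
Check: q(-2) = 3. ✓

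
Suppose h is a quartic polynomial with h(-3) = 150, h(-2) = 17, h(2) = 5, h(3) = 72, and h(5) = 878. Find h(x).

Write h(x) = ax^4 + bx^3 + cx^2 + dx + e. Substituting each data point gives a linear system:
  81a - 27b + 9c - 3d + e = 150
  16a - 8b + 4c - 2d + e = 17
  16a + 8b + 4c + 2d + e = 5
  81a + 27b + 9c + 3d + e = 72
  625a + 125b + 25c + 5d + e = 878
Solving the system yields a = 2, b = -2, c = -6, d = 5, e = 3.
So h(x) = 2x^4 - 2x^3 - 6x^2 + 5x + 3.
Check: h(3) = 72. ✓

h(x) = 2x^4 - 2x^3 - 6x^2 + 5x + 3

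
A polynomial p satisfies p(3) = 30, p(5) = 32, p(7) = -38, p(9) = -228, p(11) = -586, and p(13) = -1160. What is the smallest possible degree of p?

3

Forward differences of the values at n = 3, 5, 7, 9, 11, 13:
  p  : 30  32  -38  -228  -586  -1160
  Δ  : 2  -70  -190  -358  -574
  Δ^2: -72  -120  -168  -216
  Δ^3: -48  -48  -48
  Δ^4: 0  0
  Δ^5: 0
The third differences are constant (-48) and nonzero, while all higher differences vanish, so the minimal degree is 3.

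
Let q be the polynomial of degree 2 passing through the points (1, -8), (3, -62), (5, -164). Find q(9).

-512

Write q(s) = as^2 + bs + c. Substituting each data point gives a linear system:
  a + b + c = -8
  9a + 3b + c = -62
  25a + 5b + c = -164
Solving the system yields a = -6, b = -3, c = 1.
So q(s) = -6s^2 - 3s + 1.
Then q(9) = -512.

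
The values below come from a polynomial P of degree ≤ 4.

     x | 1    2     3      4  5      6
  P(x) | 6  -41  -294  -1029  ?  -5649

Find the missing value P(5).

-2642

The 5 known points determine the degree-4 polynomial uniquely.
Write P(x) = ax^4 + bx^3 + cx^2 + dx + e. Substituting each data point gives a linear system:
  a + b + c + d + e = 6
  16a + 8b + 4c + 2d + e = -41
  81a + 27b + 9c + 3d + e = -294
  256a + 64b + 16c + 4d + e = -1029
  1296a + 216b + 36c + 6d + e = -5649
Solving the system yields a = -5, b = 4, c = -2, d = 6, e = 3.
So P(x) = -5x⁴ + 4x³ - 2x² + 6x + 3.
Then P(5) = -2642.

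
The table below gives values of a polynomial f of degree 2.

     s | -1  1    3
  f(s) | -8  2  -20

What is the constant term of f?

Write f(s) = as^2 + bs + c. Substituting each data point gives a linear system:
  a - b + c = -8
  a + b + c = 2
  9a + 3b + c = -20
Solving the system yields a = -4, b = 5, c = 1.
So f(s) = -4s^2 + 5s + 1.
The constant term is 1.

1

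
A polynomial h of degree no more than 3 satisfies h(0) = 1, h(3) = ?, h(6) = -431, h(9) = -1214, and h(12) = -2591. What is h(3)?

-80

On equispaced nodes a degree-3 polynomial has vanishing fourth forward difference, so
  h(0) - 4·h(3) + 6·h(6) - 4·h(9) + h(12) = 0.
Substituting the known values and solving for h(3):
  -4·h(3) = 320
  h(3) = -80.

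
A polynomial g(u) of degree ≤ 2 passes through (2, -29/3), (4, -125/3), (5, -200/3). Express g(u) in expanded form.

g(u) = -3u^2 + 2u - 5/3

Write g(u) = au^2 + bu + c. Substituting each data point gives a linear system:
  4a + 2b + c = -29/3
  16a + 4b + c = -125/3
  25a + 5b + c = -200/3
Solving the system yields a = -3, b = 2, c = -5/3.
So g(u) = -3u² + 2u - 5/3.
Check: g(4) = -125/3. ✓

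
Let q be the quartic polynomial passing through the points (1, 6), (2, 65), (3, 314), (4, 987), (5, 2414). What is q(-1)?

2

Write q(s) = as^4 + bs^3 + cs^2 + ds + e. Substituting each data point gives a linear system:
  a + b + c + d + e = 6
  16a + 8b + 4c + 2d + e = 65
  81a + 27b + 9c + 3d + e = 314
  256a + 64b + 16c + 4d + e = 987
  625a + 125b + 25c + 5d + e = 2414
Solving the system yields a = 4, b = -1, c = 1, d = 3, e = -1.
So q(s) = 4s^4 - s^3 + s^2 + 3s - 1.
Then q(-1) = 2.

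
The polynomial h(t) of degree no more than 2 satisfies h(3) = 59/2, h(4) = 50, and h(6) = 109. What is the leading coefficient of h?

Write h(t) = at^2 + bt + c. Substituting each data point gives a linear system:
  9a + 3b + c = 59/2
  16a + 4b + c = 50
  36a + 6b + c = 109
Solving the system yields a = 3, b = -1/2, c = 4.
So h(t) = 3t^2 - (1/2)t + 4.
The leading coefficient is 3.

3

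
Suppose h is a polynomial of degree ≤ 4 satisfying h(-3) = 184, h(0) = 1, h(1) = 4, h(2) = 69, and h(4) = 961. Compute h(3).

Using the Lagrange interpolation formula with nodes -3, 0, 1, 2, 4:
  L_0(t) = t(t - 1)(t - 2)(t - 4) / 420
  L_1(t) = (t + 3)(t - 1)(t - 2)(t - 4) / -24
  L_2(t) = (t + 3)t(t - 2)(t - 4) / 12
  L_3(t) = (t + 3)t(t - 1)(t - 4) / -20
  L_4(t) = (t + 3)t(t - 1)(t - 2) / 168
Then h(t) = 184·L_0(t) + 1·L_1(t) + 4·L_2(t) + 69·L_3(t) + 961·L_4(t).
Expanding and collecting terms gives h(t) = 3t^4 + 3t^3 + t^2 - 4t + 1.
Evaluating at t = 3: h(3) = 322.

322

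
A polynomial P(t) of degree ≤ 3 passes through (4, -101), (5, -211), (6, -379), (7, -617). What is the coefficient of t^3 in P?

-2

Write P(t) = at^3 + bt^2 + ct + d. Substituting each data point gives a linear system:
  64a + 16b + 4c + d = -101
  125a + 25b + 5c + d = -211
  216a + 36b + 6c + d = -379
  343a + 49b + 7c + d = -617
Solving the system yields a = -2, b = 1, c = 3, d = -1.
So P(t) = -2t³ + t² + 3t - 1.
The leading coefficient is -2.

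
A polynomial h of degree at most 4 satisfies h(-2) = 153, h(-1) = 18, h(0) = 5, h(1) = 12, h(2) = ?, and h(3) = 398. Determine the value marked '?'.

81

The 5 known points determine the degree-4 polynomial uniquely.
Write h(n) = an^4 + bn^3 + cn^2 + dn + e. Substituting each data point gives a linear system:
  16a - 8b + 4c - 2d + e = 153
  a - b + c - d + e = 18
  e = 5
  a + b + c + d + e = 12
  81a + 27b + 9c + 3d + e = 398
Solving the system yields a = 6, b = -5, c = 4, d = 2, e = 5.
So h(n) = 6n^4 - 5n^3 + 4n^2 + 2n + 5.
Then h(2) = 81.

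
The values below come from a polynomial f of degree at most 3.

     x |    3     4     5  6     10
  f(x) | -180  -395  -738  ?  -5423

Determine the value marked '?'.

-1239

The 4 known points determine the degree-3 polynomial uniquely.
Write f(x) = ax^3 + bx^2 + cx + d. Substituting each data point gives a linear system:
  27a + 9b + 3c + d = -180
  64a + 16b + 4c + d = -395
  125a + 25b + 5c + d = -738
  1000a + 100b + 10c + d = -5423
Solving the system yields a = -5, b = -4, c = -2, d = -3.
So f(x) = -5x³ - 4x² - 2x - 3.
Then f(6) = -1239.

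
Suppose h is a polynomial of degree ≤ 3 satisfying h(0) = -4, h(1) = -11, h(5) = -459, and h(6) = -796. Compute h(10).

-3764

Write h(x) = ax^3 + bx^2 + cx + d. Substituting each data point gives a linear system:
  d = -4
  a + b + c + d = -11
  125a + 25b + 5c + d = -459
  216a + 36b + 6c + d = -796
Solving the system yields a = -4, b = 3, c = -6, d = -4.
So h(x) = -4x^3 + 3x^2 - 6x - 4.
Then h(10) = -3764.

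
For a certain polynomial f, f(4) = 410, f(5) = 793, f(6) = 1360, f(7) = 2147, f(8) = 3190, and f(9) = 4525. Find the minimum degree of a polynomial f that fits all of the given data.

3

Forward differences of the values at x = 4, 5, 6, 7, 8, 9:
  f  : 410  793  1360  2147  3190  4525
  Δ  : 383  567  787  1043  1335
  Δ^2: 184  220  256  292
  Δ^3: 36  36  36
  Δ^4: 0  0
  Δ^5: 0
The third differences are constant (36) and nonzero, while all higher differences vanish, so the minimal degree is 3.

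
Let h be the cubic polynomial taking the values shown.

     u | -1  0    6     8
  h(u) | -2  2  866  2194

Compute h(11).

5986

Write h(u) = au^3 + bu^2 + cu + d. Substituting each data point gives a linear system:
  -a + b - c + d = -2
  d = 2
  216a + 36b + 6c + d = 866
  512a + 64b + 8c + d = 2194
Solving the system yields a = 5, b = -5, c = -6, d = 2.
So h(u) = 5u³ - 5u² - 6u + 2.
Then h(11) = 5986.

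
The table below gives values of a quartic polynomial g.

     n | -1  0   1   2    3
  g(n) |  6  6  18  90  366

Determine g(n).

g(n) = 4n^4 + 2n^2 + 6n + 6

Write g(n) = an^4 + bn^3 + cn^2 + dn + e. Substituting each data point gives a linear system:
  a - b + c - d + e = 6
  e = 6
  a + b + c + d + e = 18
  16a + 8b + 4c + 2d + e = 90
  81a + 27b + 9c + 3d + e = 366
Solving the system yields a = 4, b = 0, c = 2, d = 6, e = 6.
So g(n) = 4n^4 + 2n^2 + 6n + 6.
Check: g(2) = 90. ✓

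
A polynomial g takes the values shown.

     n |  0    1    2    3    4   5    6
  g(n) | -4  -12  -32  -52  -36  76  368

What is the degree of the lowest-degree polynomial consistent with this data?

4

Forward differences of the values at n = 0, 1, 2, 3, 4, 5, 6:
  g  : -4  -12  -32  -52  -36  76  368
  Δ  : -8  -20  -20  16  112  292
  Δ^2: -12  0  36  96  180
  Δ^3: 12  36  60  84
  Δ^4: 24  24  24
  Δ^5: 0  0
  Δ^6: 0
The fourth differences are constant (24) and nonzero, while all higher differences vanish, so the minimal degree is 4.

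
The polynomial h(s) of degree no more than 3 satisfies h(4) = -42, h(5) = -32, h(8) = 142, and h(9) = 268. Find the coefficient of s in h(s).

Write h(s) = as^3 + bs^2 + cs + d. Substituting each data point gives a linear system:
  64a + 16b + 4c + d = -42
  125a + 25b + 5c + d = -32
  512a + 64b + 8c + d = 142
  729a + 81b + 9c + d = 268
Solving the system yields a = 1, b = -5, c = -6, d = -2.
So h(s) = s^3 - 5s^2 - 6s - 2.
The coefficient of s is -6.

-6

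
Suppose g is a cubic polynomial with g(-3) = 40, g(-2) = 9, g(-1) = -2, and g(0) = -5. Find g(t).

g(t) = -2t^3 - 2t^2 - 3t - 5

Write g(t) = at^3 + bt^2 + ct + d. Substituting each data point gives a linear system:
  -27a + 9b - 3c + d = 40
  -8a + 4b - 2c + d = 9
  -a + b - c + d = -2
  d = -5
Solving the system yields a = -2, b = -2, c = -3, d = -5.
So g(t) = -2t^3 - 2t^2 - 3t - 5.
Check: g(0) = -5. ✓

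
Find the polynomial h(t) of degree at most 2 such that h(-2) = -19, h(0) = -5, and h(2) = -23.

h(t) = -4t^2 - t - 5

Write h(t) = at^2 + bt + c. Substituting each data point gives a linear system:
  4a - 2b + c = -19
  c = -5
  4a + 2b + c = -23
Solving the system yields a = -4, b = -1, c = -5.
So h(t) = -4t^2 - t - 5.
Check: h(0) = -5. ✓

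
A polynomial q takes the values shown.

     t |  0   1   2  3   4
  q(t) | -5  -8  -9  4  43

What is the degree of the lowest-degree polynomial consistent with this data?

Forward differences of the values at t = 0, 1, 2, 3, 4:
  q  : -5  -8  -9  4  43
  Δ  : -3  -1  13  39
  Δ^2: 2  14  26
  Δ^3: 12  12
  Δ^4: 0
The third differences are constant (12) and nonzero, while all higher differences vanish, so the minimal degree is 3.

3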